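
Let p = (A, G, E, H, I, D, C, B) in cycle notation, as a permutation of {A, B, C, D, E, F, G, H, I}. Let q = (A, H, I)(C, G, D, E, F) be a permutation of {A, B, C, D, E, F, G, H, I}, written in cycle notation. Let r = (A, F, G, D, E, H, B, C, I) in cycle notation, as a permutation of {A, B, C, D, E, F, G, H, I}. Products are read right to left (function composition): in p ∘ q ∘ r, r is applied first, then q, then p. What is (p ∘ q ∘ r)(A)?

Chase A: r(A) = F; q(F) = C; p(C) = B. Hence (p ∘ q ∘ r)(A) = B.

B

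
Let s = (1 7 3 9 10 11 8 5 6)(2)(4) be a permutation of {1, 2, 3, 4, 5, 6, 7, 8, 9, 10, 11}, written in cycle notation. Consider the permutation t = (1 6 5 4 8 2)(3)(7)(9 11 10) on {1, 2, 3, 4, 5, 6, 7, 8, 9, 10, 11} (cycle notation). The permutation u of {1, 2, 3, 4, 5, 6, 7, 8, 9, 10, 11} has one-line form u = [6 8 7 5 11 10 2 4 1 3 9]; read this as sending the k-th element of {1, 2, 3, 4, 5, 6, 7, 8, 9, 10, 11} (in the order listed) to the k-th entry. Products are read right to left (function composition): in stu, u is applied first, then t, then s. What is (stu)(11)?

8

(stu)(11) = s(t(u(11))). u(11) = 9, then t(9) = 11, then s(11) = 8, so the result is 8.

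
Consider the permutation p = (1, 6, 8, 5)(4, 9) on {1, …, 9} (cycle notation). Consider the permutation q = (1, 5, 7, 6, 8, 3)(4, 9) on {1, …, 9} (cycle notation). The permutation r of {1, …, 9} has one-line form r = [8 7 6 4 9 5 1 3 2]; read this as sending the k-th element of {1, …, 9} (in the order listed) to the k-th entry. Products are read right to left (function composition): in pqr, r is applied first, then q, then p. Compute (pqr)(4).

4

Apply the permutations in order: r(4) = 4, then q(4) = 9, then p(9) = 4. So (pqr)(4) = 4.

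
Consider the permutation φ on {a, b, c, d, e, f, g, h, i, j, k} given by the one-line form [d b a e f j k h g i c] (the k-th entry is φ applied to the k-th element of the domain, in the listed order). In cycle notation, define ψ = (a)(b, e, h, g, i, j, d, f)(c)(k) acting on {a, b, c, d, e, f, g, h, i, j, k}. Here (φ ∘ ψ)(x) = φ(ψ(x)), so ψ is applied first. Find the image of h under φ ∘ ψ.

k

(φ ∘ ψ)(h) = φ(ψ(h)). ψ(h) = g, then φ(g) = k. So (φ ∘ ψ)(h) = k.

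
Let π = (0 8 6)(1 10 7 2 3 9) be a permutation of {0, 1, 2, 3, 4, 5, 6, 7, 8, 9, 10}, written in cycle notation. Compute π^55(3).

3 lies in the 6-cycle (1 10 7 2 3 9).
On a 6-cycle, π^6 is the identity, so π^55 = π^1 there (55 ≡ 1 mod 6).
Advancing 1 step from 3: 3 → 9.

9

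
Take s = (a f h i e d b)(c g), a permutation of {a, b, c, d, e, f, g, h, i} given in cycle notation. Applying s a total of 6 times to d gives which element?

d lies in the 7-cycle (a f h i e d b).
Advancing 6 steps from d: d → b → a → f → h → i → e.

e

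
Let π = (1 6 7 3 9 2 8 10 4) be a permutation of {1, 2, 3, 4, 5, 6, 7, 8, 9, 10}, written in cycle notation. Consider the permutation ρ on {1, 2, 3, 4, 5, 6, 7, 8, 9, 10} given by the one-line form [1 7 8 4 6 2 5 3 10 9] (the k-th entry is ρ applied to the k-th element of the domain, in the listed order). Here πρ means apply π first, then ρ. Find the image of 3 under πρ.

10

(πρ)(3) = ρ(π(3)). π(3) = 9, then ρ(9) = 10. So (πρ)(3) = 10.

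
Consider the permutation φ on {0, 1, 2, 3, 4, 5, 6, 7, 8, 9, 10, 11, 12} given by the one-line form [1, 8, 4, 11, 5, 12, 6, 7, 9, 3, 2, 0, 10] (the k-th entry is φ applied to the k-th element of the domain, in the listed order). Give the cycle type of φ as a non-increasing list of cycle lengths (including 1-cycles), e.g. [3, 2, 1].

[6, 5, 1, 1]

The disjoint cycles are (0, 1, 8, 9, 3, 11)(2, 4, 5, 12, 10)(6)(7), with lengths 6, 5, 1, 1 in non-increasing order.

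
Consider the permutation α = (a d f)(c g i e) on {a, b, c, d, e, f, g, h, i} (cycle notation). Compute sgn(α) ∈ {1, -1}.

The cycle lengths are 4, 3, 1, 1.
A cycle of length ℓ contributes ℓ−1 transpositions, so α is a product of 3 + 2 = 5 transpositions — odd.

-1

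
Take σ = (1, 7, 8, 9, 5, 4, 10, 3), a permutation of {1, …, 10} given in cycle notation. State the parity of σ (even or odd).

odd

The cycle lengths are 8, 1, 1.
A cycle of length ℓ contributes ℓ−1 transpositions, so σ is a product of 7 transpositions — odd.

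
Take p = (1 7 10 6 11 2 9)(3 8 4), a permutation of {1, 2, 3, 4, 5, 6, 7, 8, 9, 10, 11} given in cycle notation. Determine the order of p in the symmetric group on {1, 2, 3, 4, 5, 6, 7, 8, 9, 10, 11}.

21

The cycle type of p is (7, 3, 1).
The order is lcm(7, 3) = 21.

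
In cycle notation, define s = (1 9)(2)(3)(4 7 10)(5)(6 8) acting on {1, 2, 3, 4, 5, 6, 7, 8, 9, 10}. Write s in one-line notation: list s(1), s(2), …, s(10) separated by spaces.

Reading each image from the cycles: 1↦9, 2↦2, 3↦3, 4↦7, 5↦5, 6↦8, 7↦10, 8↦6, 9↦1, 10↦4.
Listing these in domain order gives 9 2 3 7 5 8 10 6 1 4.

9 2 3 7 5 8 10 6 1 4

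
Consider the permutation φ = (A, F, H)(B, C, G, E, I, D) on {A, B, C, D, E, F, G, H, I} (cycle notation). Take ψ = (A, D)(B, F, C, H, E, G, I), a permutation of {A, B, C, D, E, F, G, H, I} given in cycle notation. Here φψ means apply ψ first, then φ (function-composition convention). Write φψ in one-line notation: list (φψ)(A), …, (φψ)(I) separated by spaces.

Chase each element through ψ then φ: A → D → B; B → F → H; C → H → A; D → A → F; E → G → E; F → C → G; G → I → D; H → E → I; I → B → C.
Collecting the images, φψ = [B H A F E G D I C].

B H A F E G D I C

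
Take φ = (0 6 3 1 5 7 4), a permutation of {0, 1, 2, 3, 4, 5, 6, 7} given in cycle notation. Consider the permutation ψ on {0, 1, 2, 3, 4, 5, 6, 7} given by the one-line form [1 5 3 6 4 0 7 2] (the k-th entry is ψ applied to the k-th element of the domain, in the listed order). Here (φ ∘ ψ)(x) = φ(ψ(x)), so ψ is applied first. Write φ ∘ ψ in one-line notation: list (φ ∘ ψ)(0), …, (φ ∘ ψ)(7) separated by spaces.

5 7 1 3 0 6 4 2

Chase each element through ψ then φ: 0 → 1 → 5; 1 → 5 → 7; 2 → 3 → 1; 3 → 6 → 3; 4 → 4 → 0; 5 → 0 → 6; 6 → 7 → 4; 7 → 2 → 2.
Collecting the images, φ ∘ ψ = [5 7 1 3 0 6 4 2].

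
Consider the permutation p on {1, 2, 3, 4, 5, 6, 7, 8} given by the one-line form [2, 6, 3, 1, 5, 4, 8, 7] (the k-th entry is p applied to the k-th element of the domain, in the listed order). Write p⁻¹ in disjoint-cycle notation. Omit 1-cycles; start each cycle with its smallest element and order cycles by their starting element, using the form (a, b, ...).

(1, 4, 6, 2)(7, 8)

First write p in disjoint cycles: (1, 2, 6, 4)(7, 8).
The inverse reverses every cycle; in canonical form, p⁻¹ = (1, 4, 6, 2)(7, 8).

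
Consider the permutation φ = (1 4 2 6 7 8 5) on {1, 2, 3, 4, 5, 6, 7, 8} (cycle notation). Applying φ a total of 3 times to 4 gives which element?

7

4 lies in the 7-cycle (1 4 2 6 7 8 5).
Advancing 3 steps from 4: 4 → 2 → 6 → 7.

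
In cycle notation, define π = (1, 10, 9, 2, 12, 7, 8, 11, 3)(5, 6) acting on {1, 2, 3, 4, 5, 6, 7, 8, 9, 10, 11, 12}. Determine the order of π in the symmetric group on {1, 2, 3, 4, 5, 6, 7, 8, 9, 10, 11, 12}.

18

The cycle type of π is (9, 2, 1).
Since disjoint cycles commute, ord(π) = lcm(9, 2) = 18.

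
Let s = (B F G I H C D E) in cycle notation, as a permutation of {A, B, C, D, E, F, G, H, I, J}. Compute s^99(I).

D

I lies in the 8-cycle (B F G I H C D E).
Since the cycle has length 8, s^99 acts on it the same as s^3 (99 mod 8 = 3).
Advancing 3 steps from I: I → H → C → D.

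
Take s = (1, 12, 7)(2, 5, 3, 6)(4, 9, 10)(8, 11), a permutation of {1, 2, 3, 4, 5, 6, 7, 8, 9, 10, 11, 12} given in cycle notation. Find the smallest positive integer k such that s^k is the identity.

The cycle type of s is (4, 3, 3, 2).
The order of s is the least common multiple of its cycle lengths: lcm(4, 3, 3, 2) = 12.

12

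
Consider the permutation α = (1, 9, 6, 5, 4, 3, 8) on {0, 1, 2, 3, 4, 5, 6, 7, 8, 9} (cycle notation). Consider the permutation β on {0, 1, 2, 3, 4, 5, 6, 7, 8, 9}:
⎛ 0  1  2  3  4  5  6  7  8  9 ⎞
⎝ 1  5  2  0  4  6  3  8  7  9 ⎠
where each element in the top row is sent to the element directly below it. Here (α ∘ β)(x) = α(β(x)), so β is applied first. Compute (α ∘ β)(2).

2

First apply β: β(2) = 2, then α(2) = 2. Thus (α ∘ β)(2) = 2.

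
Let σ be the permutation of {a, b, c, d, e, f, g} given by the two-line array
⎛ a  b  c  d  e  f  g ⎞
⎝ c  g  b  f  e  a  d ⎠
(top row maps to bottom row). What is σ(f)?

a

The entry below f in the array is a, so σ(f) = a.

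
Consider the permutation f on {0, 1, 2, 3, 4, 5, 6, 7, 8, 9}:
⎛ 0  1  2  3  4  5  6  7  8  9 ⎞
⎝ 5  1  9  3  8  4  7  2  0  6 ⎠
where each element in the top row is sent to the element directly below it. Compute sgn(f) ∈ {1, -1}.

1

In disjoint-cycle form the cycle lengths are 4, 4, 1, 1.
A cycle is odd iff its length is even; f has 2 even-length cycles, so sgn(f) = (−1)^2 and f is even.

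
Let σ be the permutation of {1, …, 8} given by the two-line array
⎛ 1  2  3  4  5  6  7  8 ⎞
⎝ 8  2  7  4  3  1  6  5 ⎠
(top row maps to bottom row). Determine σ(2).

2

The entry below 2 in the array is 2, so σ(2) = 2.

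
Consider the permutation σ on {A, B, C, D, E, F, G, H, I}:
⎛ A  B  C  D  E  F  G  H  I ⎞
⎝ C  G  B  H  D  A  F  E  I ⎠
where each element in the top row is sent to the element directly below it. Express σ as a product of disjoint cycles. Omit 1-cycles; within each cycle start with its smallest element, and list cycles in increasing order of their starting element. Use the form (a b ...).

From A: A → C → B → G → F → A, closing the cycle (A C B G F).
Repeating from the next unused element and collecting all non-trivial cycles gives (A C B G F)(D H E).

(A C B G F)(D H E)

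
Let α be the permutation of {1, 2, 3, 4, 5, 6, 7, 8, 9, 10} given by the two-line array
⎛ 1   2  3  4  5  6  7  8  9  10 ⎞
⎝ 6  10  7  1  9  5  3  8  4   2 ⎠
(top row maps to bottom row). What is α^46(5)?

9

Tracing 5 → 9 → … returns to 5 after 5 steps, so 5 lies in a 5-cycle (1 6 5 9 4).
Since the cycle has length 5, α^46 acts on it the same as α^1 (46 mod 5 = 1).
Stepping 1 place around the cycle: 5 → 9.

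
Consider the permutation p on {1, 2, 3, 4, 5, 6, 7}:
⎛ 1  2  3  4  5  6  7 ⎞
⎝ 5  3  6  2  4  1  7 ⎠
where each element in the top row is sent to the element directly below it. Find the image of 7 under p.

The entry below 7 in the array is 7, so p(7) = 7.

7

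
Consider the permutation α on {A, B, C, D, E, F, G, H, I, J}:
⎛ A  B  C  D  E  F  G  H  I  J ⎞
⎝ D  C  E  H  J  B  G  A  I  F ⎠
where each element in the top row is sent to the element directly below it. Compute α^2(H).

D

Tracing H → A → … returns to H after 3 steps, so H lies in a 3-cycle (A, D, H).
Advancing 2 steps from H: H → A → D.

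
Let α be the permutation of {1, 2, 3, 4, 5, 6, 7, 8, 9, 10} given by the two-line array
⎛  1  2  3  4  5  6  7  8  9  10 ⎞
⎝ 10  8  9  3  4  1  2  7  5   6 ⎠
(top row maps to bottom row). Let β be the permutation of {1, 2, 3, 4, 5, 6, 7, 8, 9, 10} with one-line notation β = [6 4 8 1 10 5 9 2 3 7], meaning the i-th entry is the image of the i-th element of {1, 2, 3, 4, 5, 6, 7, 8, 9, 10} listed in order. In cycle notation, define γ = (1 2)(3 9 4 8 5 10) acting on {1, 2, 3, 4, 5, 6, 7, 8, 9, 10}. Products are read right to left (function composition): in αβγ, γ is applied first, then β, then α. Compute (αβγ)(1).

Apply the permutations in order: γ(1) = 2, then β(2) = 4, then α(4) = 3. So (αβγ)(1) = 3.

3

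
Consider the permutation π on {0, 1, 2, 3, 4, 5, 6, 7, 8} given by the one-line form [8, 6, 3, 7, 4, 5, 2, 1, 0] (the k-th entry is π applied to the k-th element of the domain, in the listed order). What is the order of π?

10

Writing π as disjoint cycles, the cycle lengths are 5, 2, 1, 1.
Since disjoint cycles commute, ord(π) = lcm(5, 2) = 10.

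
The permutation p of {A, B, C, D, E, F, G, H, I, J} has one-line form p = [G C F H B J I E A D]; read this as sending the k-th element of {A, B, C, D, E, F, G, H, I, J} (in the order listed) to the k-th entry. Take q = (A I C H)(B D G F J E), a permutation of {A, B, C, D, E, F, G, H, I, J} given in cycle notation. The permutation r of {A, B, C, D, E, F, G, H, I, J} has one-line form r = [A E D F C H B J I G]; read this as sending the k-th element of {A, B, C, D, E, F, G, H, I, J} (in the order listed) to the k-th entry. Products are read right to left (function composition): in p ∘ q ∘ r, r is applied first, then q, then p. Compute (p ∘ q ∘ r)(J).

Chase J: r(J) = G; q(G) = F; p(F) = J. Hence (p ∘ q ∘ r)(J) = J.

J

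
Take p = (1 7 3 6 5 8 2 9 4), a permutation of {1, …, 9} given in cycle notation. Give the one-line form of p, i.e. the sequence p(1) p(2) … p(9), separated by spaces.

7 9 6 1 8 5 3 2 4

Each element maps to the next entry in its cycle (wrapping to the front): 1→7, 2→9, 3→6, 4→1, 5→8, 6→5, 7→3, 8→2, 9→4.
So the one-line form is 7 9 6 1 8 5 3 2 4.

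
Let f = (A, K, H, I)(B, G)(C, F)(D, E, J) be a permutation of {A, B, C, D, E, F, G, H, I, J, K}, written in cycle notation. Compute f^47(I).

H

I lies in the 4-cycle (A, K, H, I).
Powers repeat with period 4 on this cycle, and 47 mod 4 = 3, so f^47(I) = f^3(I).
Advancing 3 steps from I: I → A → K → H.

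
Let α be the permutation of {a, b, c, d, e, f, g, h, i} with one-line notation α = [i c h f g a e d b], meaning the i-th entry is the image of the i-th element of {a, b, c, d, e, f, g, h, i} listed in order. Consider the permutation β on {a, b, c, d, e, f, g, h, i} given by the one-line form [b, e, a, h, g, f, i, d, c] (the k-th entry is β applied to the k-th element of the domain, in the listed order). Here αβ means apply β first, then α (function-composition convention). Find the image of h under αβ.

f

β(h) = d, then α(d) = f; composing gives (αβ)(h) = f.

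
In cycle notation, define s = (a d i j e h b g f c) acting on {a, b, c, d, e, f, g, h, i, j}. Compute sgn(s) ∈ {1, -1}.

The cycle lengths are 10.
A cycle of length ℓ contributes ℓ−1 transpositions, so s is a product of 9 transpositions — odd.

-1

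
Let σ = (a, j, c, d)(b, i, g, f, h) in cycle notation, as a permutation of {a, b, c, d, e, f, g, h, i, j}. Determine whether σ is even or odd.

The cycle lengths are 5, 4, 1.
A cycle is odd iff its length is even; σ has 1 even-length cycle, so sgn(σ) = (−1)^1 and σ is odd.

odd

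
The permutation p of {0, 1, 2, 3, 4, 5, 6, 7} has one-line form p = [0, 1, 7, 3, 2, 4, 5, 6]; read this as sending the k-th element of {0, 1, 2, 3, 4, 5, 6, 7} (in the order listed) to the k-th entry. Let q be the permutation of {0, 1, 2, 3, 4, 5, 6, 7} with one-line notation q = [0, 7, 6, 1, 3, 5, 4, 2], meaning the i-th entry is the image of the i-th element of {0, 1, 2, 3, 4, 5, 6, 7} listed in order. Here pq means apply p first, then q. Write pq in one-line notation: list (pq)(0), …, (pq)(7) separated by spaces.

0 7 2 1 6 3 5 4

For each element, apply p then q: 0 → 0 → 0; 1 → 1 → 7; 2 → 7 → 2; 3 → 3 → 1; 4 → 2 → 6; 5 → 4 → 3; 6 → 5 → 5; 7 → 6 → 4.
So pq in one-line form is 0 7 2 1 6 3 5 4.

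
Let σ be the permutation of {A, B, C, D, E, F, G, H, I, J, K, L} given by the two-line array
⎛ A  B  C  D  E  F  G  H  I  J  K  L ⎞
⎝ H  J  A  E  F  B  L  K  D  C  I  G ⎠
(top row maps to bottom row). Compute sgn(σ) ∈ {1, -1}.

1

In disjoint-cycle form the cycle lengths are 10, 2.
A cycle is odd iff its length is even; σ has 2 even-length cycles, so sgn(σ) = (−1)^2 and σ is even.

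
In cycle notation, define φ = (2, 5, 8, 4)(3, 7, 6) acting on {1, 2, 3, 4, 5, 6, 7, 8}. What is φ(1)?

1

1 does not appear in any cycle of φ, so it is a fixed point: φ(1) = 1.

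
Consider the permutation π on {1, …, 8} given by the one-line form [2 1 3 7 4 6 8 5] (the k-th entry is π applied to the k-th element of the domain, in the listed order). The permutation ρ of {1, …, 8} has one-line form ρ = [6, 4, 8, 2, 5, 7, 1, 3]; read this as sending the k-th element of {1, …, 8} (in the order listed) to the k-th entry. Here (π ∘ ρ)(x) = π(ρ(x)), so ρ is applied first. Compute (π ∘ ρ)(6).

ρ(6) = 7, then π(7) = 8; composing gives (π ∘ ρ)(6) = 8.

8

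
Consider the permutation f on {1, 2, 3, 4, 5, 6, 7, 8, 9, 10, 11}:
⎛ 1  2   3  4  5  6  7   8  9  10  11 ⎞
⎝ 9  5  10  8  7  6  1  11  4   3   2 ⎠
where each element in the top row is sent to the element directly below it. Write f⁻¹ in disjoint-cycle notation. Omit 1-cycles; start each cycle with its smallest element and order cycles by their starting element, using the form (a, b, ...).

The cycle decomposition of f is (1, 9, 4, 8, 11, 2, 5, 7)(3, 10).
The inverse reverses every cycle; in canonical form, f⁻¹ = (1, 7, 5, 2, 11, 8, 4, 9)(3, 10).

(1, 7, 5, 2, 11, 8, 4, 9)(3, 10)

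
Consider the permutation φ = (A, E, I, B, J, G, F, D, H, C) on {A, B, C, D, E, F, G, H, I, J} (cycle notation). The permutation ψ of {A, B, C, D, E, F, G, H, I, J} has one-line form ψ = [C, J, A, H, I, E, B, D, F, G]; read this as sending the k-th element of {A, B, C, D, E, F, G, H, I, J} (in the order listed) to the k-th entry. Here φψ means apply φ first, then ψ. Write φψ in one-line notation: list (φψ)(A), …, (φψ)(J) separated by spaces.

I G C D F H E A J B

(φψ)(x) = ψ(φ(x)). Computing each image: ψ(φ(A)) = ψ(E) = I, ψ(φ(B)) = ψ(J) = G, ψ(φ(C)) = ψ(A) = C, ψ(φ(D)) = ψ(H) = D, ψ(φ(E)) = ψ(I) = F, ψ(φ(F)) = ψ(D) = H, ψ(φ(G)) = ψ(F) = E, ψ(φ(H)) = ψ(C) = A, ψ(φ(I)) = ψ(B) = J, ψ(φ(J)) = ψ(G) = B.
Hence φψ = [I G C D F H E A J B].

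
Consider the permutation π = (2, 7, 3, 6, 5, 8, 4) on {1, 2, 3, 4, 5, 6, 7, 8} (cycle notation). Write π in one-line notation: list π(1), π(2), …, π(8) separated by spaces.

1 7 6 2 8 5 3 4

Reading each image from the cycles: 1→1, 2→7, 3→6, 4→2, 5→8, 6→5, 7→3, 8→4.
So the one-line form is 1 7 6 2 8 5 3 4.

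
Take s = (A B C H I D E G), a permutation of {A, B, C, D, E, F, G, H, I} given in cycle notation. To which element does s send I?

Within (A B C H I D E G), I ↦ D.

D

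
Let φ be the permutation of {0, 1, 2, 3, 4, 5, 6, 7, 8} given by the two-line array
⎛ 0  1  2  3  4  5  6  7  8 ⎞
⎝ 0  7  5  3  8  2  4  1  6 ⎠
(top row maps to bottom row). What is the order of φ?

6

Decomposing into disjoint cycles gives cycle lengths 3, 2, 2, 1, 1.
The order is lcm(3, 2, 2) = 6.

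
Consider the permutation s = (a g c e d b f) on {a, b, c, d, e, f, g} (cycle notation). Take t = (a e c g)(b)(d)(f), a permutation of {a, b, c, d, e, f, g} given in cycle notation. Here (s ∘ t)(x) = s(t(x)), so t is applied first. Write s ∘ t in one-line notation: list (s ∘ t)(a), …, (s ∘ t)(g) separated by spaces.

(s ∘ t)(x) = s(t(x)). Computing each image: s(t(a)) = s(e) = d, s(t(b)) = s(b) = f, s(t(c)) = s(g) = c, s(t(d)) = s(d) = b, s(t(e)) = s(c) = e, s(t(f)) = s(f) = a, s(t(g)) = s(a) = g.
Hence s ∘ t = [d f c b e a g].

d f c b e a g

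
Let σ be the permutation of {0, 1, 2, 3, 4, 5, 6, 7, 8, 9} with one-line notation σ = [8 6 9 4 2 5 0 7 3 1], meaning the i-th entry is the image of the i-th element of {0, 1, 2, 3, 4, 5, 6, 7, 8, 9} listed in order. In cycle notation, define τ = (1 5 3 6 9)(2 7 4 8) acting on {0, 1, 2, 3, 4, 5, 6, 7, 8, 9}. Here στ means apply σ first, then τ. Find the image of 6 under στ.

0

(στ)(6) = τ(σ(6)). σ(6) = 0, then τ(0) = 0. So (στ)(6) = 0.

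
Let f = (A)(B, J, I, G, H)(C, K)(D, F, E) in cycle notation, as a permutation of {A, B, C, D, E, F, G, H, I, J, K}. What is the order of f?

The cycle type of f is (5, 3, 2, 1).
The order of f is the least common multiple of its cycle lengths: lcm(5, 3, 2) = 30.

30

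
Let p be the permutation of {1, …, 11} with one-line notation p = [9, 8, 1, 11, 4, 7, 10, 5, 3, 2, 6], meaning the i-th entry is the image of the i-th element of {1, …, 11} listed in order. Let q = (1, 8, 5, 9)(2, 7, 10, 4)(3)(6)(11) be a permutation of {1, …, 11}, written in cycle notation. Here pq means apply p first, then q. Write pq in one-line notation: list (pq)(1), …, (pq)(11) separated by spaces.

1 5 8 11 2 10 4 9 3 7 6

(pq)(x) = q(p(x)). Computing each image: q(p(1)) = q(9) = 1, q(p(2)) = q(8) = 5, q(p(3)) = q(1) = 8, q(p(4)) = q(11) = 11, q(p(5)) = q(4) = 2, q(p(6)) = q(7) = 10, q(p(7)) = q(10) = 4, q(p(8)) = q(5) = 9, q(p(9)) = q(3) = 3, q(p(10)) = q(2) = 7, q(p(11)) = q(6) = 6.
Hence pq = [1 5 8 11 2 10 4 9 3 7 6].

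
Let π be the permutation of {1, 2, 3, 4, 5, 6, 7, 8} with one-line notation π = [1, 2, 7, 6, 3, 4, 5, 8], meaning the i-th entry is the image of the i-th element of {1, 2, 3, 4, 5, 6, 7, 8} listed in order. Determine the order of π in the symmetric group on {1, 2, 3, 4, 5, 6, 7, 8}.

6

Decomposing into disjoint cycles gives cycle lengths 3, 2, 1, 1, 1.
The order of π is the least common multiple of its cycle lengths: lcm(3, 2) = 6.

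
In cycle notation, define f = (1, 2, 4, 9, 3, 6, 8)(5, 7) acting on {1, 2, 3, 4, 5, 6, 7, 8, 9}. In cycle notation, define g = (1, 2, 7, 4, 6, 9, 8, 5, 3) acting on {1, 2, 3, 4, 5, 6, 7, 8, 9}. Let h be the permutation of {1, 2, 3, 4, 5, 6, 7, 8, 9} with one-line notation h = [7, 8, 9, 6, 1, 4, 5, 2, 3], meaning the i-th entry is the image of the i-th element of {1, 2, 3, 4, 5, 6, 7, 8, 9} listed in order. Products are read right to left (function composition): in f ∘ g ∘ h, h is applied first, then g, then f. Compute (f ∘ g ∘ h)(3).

1

Apply the permutations in order: h(3) = 9, then g(9) = 8, then f(8) = 1. So (f ∘ g ∘ h)(3) = 1.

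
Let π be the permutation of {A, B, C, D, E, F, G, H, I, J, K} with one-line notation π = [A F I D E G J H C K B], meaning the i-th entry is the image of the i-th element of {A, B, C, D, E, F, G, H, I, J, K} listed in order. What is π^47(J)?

Tracing J → K → … returns to J after 5 steps, so J lies in a 5-cycle (B F G J K).
On a 5-cycle, π^5 is the identity, so π^47 = π^2 there (47 ≡ 2 mod 5).
Stepping 2 places around the cycle: J → K → B.

B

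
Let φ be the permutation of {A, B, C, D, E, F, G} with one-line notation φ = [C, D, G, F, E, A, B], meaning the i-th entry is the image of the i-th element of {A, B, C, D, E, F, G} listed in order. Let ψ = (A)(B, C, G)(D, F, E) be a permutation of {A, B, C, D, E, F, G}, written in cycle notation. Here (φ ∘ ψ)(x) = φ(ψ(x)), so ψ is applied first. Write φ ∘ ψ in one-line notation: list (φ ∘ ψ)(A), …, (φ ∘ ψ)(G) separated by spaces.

C G B A F E D

(φ ∘ ψ)(x) = φ(ψ(x)). Computing each image: φ(ψ(A)) = φ(A) = C, φ(ψ(B)) = φ(C) = G, φ(ψ(C)) = φ(G) = B, φ(ψ(D)) = φ(F) = A, φ(ψ(E)) = φ(D) = F, φ(ψ(F)) = φ(E) = E, φ(ψ(G)) = φ(B) = D.
Hence φ ∘ ψ = [C G B A F E D].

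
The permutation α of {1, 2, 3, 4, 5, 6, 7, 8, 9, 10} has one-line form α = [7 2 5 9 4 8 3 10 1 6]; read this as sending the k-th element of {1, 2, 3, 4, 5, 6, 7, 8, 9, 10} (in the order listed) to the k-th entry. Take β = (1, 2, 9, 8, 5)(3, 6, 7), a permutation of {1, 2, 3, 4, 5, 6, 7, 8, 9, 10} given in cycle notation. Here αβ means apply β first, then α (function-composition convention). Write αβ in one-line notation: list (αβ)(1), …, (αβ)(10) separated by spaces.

2 1 8 9 7 3 5 4 10 6

(αβ)(x) = α(β(x)). Computing each image: α(β(1)) = α(2) = 2, α(β(2)) = α(9) = 1, α(β(3)) = α(6) = 8, α(β(4)) = α(4) = 9, α(β(5)) = α(1) = 7, α(β(6)) = α(7) = 3, α(β(7)) = α(3) = 5, α(β(8)) = α(5) = 4, α(β(9)) = α(8) = 10, α(β(10)) = α(10) = 6.
Hence αβ = [2 1 8 9 7 3 5 4 10 6].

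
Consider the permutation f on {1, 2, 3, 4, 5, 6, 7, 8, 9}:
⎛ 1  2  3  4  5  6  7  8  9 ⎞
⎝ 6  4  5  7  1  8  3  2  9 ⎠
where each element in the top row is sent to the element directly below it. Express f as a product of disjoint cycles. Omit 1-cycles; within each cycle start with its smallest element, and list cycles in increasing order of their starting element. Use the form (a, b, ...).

(1, 6, 8, 2, 4, 7, 3, 5)

From 1: 1 → 6 → 8 → 2 → 4 → 7 → 3 → 5 → 1, closing the cycle (1, 6, 8, 2, 4, 7, 3, 5).
Continuing from each remaining unvisited element yields (1, 6, 8, 2, 4, 7, 3, 5).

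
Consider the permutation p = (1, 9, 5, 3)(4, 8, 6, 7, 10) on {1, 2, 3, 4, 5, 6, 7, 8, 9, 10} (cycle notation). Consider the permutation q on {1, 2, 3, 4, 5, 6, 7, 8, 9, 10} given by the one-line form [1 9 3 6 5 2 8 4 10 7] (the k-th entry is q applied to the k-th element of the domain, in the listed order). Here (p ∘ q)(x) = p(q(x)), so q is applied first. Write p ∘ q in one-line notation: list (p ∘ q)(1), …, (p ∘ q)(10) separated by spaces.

(p ∘ q)(x) = p(q(x)). Computing each image: p(q(1)) = p(1) = 9, p(q(2)) = p(9) = 5, p(q(3)) = p(3) = 1, p(q(4)) = p(6) = 7, p(q(5)) = p(5) = 3, p(q(6)) = p(2) = 2, p(q(7)) = p(8) = 6, p(q(8)) = p(4) = 8, p(q(9)) = p(10) = 4, p(q(10)) = p(7) = 10.
Hence p ∘ q = [9 5 1 7 3 2 6 8 4 10].

9 5 1 7 3 2 6 8 4 10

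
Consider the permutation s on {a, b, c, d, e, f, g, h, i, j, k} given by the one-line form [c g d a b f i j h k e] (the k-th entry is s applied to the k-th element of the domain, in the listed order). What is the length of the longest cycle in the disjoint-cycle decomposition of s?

7

Decomposing into disjoint cycles gives (a c d)(b g i h j k e); the longest has length 7.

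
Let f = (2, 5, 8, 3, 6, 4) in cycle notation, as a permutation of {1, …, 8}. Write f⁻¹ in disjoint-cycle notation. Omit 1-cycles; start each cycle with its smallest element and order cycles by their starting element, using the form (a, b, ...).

Inverting a permutation written in cycle notation just reverses the order within every cycle.
After reversing and putting each cycle's least element first, f⁻¹ = (2, 4, 6, 3, 8, 5).

(2, 4, 6, 3, 8, 5)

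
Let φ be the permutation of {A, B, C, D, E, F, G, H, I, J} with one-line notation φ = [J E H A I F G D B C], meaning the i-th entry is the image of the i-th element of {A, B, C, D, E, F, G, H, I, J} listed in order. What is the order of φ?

The disjoint-cycle form of φ has cycle lengths 5, 3, 1, 1.
The order of φ is the least common multiple of its cycle lengths: lcm(5, 3) = 15.

15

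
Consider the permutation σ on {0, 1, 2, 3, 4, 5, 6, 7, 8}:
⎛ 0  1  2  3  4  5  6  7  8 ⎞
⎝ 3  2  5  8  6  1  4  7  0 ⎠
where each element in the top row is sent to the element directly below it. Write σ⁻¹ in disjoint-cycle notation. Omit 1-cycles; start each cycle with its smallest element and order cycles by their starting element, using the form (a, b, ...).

(0, 8, 3)(1, 5, 2)(4, 6)

The cycle decomposition of σ is (0, 3, 8)(1, 2, 5)(4, 6).
The inverse reverses every cycle; in canonical form, σ⁻¹ = (0, 8, 3)(1, 5, 2)(4, 6).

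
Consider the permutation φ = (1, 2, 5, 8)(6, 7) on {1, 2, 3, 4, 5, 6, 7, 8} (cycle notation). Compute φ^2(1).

5

1 lies in the 4-cycle (1, 2, 5, 8).
Advancing 2 steps from 1: 1 → 2 → 5.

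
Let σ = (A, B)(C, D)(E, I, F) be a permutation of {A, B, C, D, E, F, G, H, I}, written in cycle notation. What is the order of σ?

6

The disjoint cycles have lengths 3, 2, 2, 1, 1.
Since disjoint cycles commute, ord(σ) = lcm(3, 2, 2) = 6.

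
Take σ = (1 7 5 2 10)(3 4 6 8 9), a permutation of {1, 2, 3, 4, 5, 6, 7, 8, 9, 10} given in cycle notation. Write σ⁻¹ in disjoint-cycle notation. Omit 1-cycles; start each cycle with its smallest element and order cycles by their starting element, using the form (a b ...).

If σ sends a → b within a cycle, σ⁻¹ sends b → a; equivalently, reverse each cycle.
Reversing each cycle of σ and rotating so the smallest element leads gives (1 10 2 5 7)(3 9 8 6 4).

(1 10 2 5 7)(3 9 8 6 4)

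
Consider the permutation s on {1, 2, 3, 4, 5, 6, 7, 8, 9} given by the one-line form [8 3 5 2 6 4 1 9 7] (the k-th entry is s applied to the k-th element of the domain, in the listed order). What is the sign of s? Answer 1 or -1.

-1

In disjoint-cycle form the cycle lengths are 5, 4.
A cycle is odd iff its length is even; s has 1 even-length cycle, so sgn(s) = (−1)^1 and s is odd.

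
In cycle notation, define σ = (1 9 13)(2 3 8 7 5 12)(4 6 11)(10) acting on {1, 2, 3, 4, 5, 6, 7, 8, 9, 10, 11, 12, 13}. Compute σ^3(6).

6 lies in the 3-cycle (4 6 11).
On a 3-cycle, σ^3 is the identity, so σ^3 = σ^0 there (3 ≡ 0 mod 3).
So σ^3(6) = 6.

6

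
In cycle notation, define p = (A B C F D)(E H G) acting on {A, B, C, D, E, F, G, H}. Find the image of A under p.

A appears in (A B C F D); the next entry (wrapping around) is B.

B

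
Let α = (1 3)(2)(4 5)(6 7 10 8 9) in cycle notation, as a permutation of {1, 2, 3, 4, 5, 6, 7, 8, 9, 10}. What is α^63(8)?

8 lies in the 5-cycle (6 7 10 8 9).
On a 5-cycle, α^5 is the identity, so α^63 = α^3 there (63 ≡ 3 mod 5).
Advancing 3 steps from 8: 8 → 9 → 6 → 7.

7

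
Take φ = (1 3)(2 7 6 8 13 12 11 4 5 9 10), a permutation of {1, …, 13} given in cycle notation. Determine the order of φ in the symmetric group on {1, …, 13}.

22

The disjoint cycles have lengths 11, 2.
Since disjoint cycles commute, ord(φ) = lcm(11, 2) = 22.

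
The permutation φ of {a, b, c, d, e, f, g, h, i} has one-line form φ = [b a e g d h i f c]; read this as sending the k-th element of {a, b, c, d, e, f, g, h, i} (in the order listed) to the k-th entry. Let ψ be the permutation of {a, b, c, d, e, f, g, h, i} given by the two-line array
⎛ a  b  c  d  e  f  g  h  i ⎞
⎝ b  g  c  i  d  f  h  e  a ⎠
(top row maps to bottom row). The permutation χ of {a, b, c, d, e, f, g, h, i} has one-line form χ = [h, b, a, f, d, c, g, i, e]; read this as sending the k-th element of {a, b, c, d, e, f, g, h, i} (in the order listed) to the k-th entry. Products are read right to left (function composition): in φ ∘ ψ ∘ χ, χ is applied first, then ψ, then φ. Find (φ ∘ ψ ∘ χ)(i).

Chase i: χ(i) = e; ψ(e) = d; φ(d) = g. Hence (φ ∘ ψ ∘ χ)(i) = g.

g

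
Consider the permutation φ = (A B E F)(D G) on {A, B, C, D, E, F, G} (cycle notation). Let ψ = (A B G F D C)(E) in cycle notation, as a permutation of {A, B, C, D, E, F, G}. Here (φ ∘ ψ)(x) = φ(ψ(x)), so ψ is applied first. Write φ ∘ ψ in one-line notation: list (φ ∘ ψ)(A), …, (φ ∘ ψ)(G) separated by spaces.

(φ ∘ ψ)(x) = φ(ψ(x)). Computing each image: φ(ψ(A)) = φ(B) = E, φ(ψ(B)) = φ(G) = D, φ(ψ(C)) = φ(A) = B, φ(ψ(D)) = φ(C) = C, φ(ψ(E)) = φ(E) = F, φ(ψ(F)) = φ(D) = G, φ(ψ(G)) = φ(F) = A.
Hence φ ∘ ψ = [E D B C F G A].

E D B C F G A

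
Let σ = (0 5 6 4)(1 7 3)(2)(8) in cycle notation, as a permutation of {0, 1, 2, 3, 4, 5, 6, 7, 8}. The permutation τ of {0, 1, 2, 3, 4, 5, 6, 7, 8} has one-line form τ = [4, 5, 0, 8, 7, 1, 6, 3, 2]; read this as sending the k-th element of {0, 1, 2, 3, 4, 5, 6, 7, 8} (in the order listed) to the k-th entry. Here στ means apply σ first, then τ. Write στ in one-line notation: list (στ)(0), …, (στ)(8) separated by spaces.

(στ)(x) = τ(σ(x)). Computing each image: τ(σ(0)) = τ(5) = 1, τ(σ(1)) = τ(7) = 3, τ(σ(2)) = τ(2) = 0, τ(σ(3)) = τ(1) = 5, τ(σ(4)) = τ(0) = 4, τ(σ(5)) = τ(6) = 6, τ(σ(6)) = τ(4) = 7, τ(σ(7)) = τ(3) = 8, τ(σ(8)) = τ(8) = 2.
Hence στ = [1 3 0 5 4 6 7 8 2].

1 3 0 5 4 6 7 8 2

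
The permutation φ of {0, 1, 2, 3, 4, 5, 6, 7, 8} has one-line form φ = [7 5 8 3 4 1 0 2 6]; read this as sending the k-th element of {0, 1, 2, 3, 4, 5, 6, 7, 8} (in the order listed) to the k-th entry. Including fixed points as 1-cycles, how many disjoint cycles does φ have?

4

The cycle decomposition is (0, 7, 2, 8, 6)(1, 5)(3)(4), which has 4 cycles (counting 1-cycles).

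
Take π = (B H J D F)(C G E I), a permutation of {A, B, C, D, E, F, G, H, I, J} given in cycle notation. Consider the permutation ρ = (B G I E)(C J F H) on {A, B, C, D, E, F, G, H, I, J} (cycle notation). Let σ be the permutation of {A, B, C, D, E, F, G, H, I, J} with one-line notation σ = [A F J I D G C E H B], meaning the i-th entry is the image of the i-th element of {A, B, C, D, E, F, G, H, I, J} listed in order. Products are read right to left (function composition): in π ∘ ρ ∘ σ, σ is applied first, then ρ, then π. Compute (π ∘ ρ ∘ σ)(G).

D

Chase G: σ(G) = C; ρ(C) = J; π(J) = D. Hence (π ∘ ρ ∘ σ)(G) = D.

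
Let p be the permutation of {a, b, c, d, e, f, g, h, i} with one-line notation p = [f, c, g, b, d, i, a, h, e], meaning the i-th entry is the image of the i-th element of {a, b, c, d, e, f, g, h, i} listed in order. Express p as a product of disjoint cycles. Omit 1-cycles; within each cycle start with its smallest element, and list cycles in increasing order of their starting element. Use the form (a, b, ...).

Iterating p from a gives a → f → i → e → d → b → c → g → a; that is the 8-cycle (a, f, i, e, d, b, c, g).
Continuing from each remaining unvisited element yields (a, f, i, e, d, b, c, g).

(a, f, i, e, d, b, c, g)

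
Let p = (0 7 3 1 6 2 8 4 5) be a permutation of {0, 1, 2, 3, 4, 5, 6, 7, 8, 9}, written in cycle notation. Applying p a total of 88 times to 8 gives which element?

8 lies in the 9-cycle (0 7 3 1 6 2 8 4 5).
Powers repeat with period 9 on this cycle, and 88 mod 9 = 7, so p^88(8) = p^7(8).
Stepping 7 places around the cycle: 8 → 4 → 5 → 0 → 7 → 3 → 1 → 6.

6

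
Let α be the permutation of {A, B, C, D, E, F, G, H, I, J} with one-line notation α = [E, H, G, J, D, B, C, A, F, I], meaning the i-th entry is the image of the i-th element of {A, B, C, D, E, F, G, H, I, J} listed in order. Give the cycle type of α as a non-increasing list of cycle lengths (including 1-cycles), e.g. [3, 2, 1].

[8, 2]

The disjoint cycles are (A, E, D, J, I, F, B, H)(C, G), with lengths 8, 2 in non-increasing order.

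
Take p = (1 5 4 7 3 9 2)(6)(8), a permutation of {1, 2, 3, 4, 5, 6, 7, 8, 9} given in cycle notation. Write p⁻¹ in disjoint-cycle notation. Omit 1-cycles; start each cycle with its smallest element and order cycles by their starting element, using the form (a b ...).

(1 2 9 3 7 4 5)

The inverse reverses each cycle.
Reversing each cycle of p and rotating so the smallest element leads gives (1 2 9 3 7 4 5).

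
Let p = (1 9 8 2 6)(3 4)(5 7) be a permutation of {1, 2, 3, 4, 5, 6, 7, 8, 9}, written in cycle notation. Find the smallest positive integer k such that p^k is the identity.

10

The disjoint cycles have lengths 5, 2, 2.
The order of p is the least common multiple of its cycle lengths: lcm(5, 2, 2) = 10.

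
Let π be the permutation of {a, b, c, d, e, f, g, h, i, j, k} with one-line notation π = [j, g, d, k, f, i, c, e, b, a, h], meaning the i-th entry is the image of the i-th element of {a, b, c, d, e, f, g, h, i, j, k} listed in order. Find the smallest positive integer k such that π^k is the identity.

18

Writing π as disjoint cycles, the cycle lengths are 9, 2.
Since disjoint cycles commute, ord(π) = lcm(9, 2) = 18.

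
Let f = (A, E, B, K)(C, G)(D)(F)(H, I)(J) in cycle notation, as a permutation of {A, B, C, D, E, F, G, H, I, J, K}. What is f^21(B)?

K

B lies in the 4-cycle (A, E, B, K).
Since the cycle has length 4, f^21 acts on it the same as f^1 (21 mod 4 = 1).
Stepping 1 place around the cycle: B → K.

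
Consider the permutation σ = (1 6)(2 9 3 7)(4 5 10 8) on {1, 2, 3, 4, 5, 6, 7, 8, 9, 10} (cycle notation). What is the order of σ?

4

The disjoint cycles have lengths 4, 4, 2.
Since disjoint cycles commute, ord(σ) = lcm(4, 4, 2) = 4.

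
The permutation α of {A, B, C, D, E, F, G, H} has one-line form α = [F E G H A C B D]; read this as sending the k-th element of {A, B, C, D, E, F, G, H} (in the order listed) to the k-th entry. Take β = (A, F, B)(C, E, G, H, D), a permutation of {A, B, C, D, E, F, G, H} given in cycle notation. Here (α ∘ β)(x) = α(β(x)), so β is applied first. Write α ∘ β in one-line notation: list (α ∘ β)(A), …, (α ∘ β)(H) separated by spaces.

(α ∘ β)(x) = α(β(x)). Computing each image: α(β(A)) = α(F) = C, α(β(B)) = α(A) = F, α(β(C)) = α(E) = A, α(β(D)) = α(C) = G, α(β(E)) = α(G) = B, α(β(F)) = α(B) = E, α(β(G)) = α(H) = D, α(β(H)) = α(D) = H.
Hence α ∘ β = [C F A G B E D H].

C F A G B E D H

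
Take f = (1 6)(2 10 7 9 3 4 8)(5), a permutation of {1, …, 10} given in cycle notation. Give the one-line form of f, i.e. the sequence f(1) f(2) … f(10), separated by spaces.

6 10 4 8 5 1 9 2 3 7

Each element maps to the next entry in its cycle (wrapping to the front): 1↦6, 2↦10, 3↦4, 4↦8, 5↦5, 6↦1, 7↦9, 8↦2, 9↦3, 10↦7.
So the one-line form is 6 10 4 8 5 1 9 2 3 7.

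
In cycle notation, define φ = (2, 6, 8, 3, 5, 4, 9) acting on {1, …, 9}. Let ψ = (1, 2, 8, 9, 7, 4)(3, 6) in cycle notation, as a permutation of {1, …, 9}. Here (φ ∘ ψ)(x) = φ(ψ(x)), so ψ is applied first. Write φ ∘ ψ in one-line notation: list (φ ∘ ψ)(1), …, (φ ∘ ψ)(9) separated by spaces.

6 3 8 1 4 5 9 2 7

(φ ∘ ψ)(x) = φ(ψ(x)). Computing each image: φ(ψ(1)) = φ(2) = 6, φ(ψ(2)) = φ(8) = 3, φ(ψ(3)) = φ(6) = 8, φ(ψ(4)) = φ(1) = 1, φ(ψ(5)) = φ(5) = 4, φ(ψ(6)) = φ(3) = 5, φ(ψ(7)) = φ(4) = 9, φ(ψ(8)) = φ(9) = 2, φ(ψ(9)) = φ(7) = 7.
Hence φ ∘ ψ = [6 3 8 1 4 5 9 2 7].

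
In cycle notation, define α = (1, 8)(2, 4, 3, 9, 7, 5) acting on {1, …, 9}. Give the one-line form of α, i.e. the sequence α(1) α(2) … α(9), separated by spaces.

Each element maps to the next entry in its cycle (wrapping to the front): 1→8, 2→4, 3→9, 4→3, 5→2, 6→6, 7→5, 8→1, 9→7.
Listing these in domain order gives 8 4 9 3 2 6 5 1 7.

8 4 9 3 2 6 5 1 7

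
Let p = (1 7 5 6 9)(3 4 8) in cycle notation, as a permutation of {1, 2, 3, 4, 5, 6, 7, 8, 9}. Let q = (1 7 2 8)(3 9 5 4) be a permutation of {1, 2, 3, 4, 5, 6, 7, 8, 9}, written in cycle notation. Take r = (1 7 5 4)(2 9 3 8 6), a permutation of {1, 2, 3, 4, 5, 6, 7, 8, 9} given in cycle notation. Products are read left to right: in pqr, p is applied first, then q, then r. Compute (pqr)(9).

Chase 9: p(9) = 1; q(1) = 7; r(7) = 5. Hence (pqr)(9) = 5.

5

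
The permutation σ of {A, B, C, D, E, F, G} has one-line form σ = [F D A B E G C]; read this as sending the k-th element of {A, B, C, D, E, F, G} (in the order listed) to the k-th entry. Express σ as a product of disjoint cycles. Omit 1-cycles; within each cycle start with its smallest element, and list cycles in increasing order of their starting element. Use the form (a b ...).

(A F G C)(B D)

Start at A and follow images: A → F → G → C → A, giving the cycle (A F G C).
Continuing from each remaining unvisited element yields (A F G C)(B D).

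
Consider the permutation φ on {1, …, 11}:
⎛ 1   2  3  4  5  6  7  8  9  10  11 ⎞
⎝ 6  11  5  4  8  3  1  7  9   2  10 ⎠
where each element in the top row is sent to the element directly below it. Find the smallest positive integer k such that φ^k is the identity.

Decomposing into disjoint cycles gives cycle lengths 6, 3, 1, 1.
The order is lcm(6, 3) = 6.

6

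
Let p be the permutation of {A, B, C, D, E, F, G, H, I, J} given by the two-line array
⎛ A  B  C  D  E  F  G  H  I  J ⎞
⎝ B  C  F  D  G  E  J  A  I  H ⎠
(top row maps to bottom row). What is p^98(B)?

Tracing B → C → … returns to B after 8 steps, so B lies in an 8-cycle (A B C F E G J H).
Powers repeat with period 8 on this cycle, and 98 mod 8 = 2, so p^98(B) = p^2(B).
Stepping 2 places around the cycle: B → C → F.

F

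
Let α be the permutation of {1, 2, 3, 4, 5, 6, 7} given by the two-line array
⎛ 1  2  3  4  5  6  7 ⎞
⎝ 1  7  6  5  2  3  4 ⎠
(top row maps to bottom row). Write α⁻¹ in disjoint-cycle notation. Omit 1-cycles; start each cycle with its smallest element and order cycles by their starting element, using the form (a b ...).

The cycle decomposition of α is (2 7 4 5)(3 6).
Reversing each cycle (and rotating so the smallest element leads) gives α⁻¹ = (2 5 4 7)(3 6).

(2 5 4 7)(3 6)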